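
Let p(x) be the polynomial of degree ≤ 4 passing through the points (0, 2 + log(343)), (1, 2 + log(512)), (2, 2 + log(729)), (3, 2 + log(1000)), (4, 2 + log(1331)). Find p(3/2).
2 + log(648*11**(9/128)*2**(3/4)*3**(7/32)*5**(17/32)*7**(113/128)/35)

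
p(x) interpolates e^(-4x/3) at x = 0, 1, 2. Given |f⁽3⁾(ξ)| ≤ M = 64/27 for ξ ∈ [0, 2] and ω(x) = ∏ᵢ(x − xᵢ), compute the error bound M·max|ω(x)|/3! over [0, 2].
64*sqrt(3)/729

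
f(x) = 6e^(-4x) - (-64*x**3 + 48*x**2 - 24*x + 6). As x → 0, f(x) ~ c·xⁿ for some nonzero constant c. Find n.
4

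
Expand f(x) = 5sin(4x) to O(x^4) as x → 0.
20*x - 160*x**3/3 + O(x**4)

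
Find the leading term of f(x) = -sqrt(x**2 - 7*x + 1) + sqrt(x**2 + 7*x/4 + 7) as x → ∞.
35/8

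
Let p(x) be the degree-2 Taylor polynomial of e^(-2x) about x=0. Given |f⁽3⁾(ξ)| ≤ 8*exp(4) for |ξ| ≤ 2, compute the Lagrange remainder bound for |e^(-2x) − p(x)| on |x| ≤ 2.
32*exp(4)/3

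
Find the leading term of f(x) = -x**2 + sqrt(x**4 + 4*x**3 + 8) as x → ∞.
2*x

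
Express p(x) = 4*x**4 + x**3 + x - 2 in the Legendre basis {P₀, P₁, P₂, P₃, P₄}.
(-6/5)P₀ + (8/5)P₁ + (16/7)P₂ + (2/5)P₃ + (32/35)P₄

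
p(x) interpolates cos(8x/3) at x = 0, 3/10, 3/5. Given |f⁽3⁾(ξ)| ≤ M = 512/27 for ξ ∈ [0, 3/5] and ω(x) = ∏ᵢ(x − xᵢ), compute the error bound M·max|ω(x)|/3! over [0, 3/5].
64*sqrt(3)/3375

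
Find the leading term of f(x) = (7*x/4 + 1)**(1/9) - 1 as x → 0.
7*x/36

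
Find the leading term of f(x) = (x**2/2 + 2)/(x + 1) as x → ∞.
x/2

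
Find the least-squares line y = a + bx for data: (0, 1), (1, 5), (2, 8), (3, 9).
a = 17/10, b = 27/10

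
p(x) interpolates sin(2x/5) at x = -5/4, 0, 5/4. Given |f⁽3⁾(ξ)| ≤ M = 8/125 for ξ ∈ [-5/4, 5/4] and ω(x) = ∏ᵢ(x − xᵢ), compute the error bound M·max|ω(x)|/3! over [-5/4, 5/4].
sqrt(3)/216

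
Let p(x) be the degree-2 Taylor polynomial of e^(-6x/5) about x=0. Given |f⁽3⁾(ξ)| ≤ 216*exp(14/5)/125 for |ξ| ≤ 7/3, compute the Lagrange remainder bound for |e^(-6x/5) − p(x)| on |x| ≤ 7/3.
1372*exp(14/5)/375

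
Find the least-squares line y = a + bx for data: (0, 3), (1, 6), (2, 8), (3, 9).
a = 7/2, b = 2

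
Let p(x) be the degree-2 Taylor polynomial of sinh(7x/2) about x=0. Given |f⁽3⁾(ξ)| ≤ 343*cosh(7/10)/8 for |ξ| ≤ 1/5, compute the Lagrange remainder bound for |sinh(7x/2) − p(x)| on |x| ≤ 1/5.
343*cosh(7/10)/6000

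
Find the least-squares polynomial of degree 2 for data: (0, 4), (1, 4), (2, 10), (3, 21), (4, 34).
127/35 + (-81/70)x + (31/14)x²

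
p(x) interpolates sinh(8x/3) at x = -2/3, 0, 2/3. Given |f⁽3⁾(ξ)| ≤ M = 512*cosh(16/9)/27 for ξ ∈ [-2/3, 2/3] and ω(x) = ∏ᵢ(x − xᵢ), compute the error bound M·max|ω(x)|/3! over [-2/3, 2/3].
4096*sqrt(3)*cosh(16/9)/19683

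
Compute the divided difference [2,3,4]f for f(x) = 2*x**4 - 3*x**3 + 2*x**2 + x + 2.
85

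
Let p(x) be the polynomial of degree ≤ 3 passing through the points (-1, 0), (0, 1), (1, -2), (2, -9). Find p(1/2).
0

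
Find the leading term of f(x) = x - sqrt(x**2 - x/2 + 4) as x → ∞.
1/4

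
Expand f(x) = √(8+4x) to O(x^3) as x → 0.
2*sqrt(2) + sqrt(2)*x/2 - sqrt(2)*x**2/16 + O(x**3)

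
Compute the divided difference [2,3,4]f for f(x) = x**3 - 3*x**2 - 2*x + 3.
6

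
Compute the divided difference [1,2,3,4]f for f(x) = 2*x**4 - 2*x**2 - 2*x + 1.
20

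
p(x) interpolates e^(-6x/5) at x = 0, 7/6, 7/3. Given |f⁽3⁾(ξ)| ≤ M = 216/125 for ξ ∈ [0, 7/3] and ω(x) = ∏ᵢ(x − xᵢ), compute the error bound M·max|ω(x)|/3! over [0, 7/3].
343*sqrt(3)/3375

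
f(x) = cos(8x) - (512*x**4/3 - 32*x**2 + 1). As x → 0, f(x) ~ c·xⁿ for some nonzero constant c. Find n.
6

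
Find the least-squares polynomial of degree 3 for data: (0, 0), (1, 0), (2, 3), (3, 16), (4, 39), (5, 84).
-13/126 + (403/756)x + (-145/126)x² + (95/108)x³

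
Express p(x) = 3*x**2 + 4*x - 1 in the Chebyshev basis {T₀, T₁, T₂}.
(1/2)T₀ + (4)T₁ + (3/2)T₂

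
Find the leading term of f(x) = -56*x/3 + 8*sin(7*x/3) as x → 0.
-1372*x**3/81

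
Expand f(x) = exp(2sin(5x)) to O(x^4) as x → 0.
1 + 10*x + 50*x**2 + 125*x**3 + O(x**4)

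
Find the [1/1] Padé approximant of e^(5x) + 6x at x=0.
(217*x/22 + 1)/(1 - 25*x/22)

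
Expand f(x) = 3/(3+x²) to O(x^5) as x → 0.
1 - x**2/3 + x**4/9 + O(x**5)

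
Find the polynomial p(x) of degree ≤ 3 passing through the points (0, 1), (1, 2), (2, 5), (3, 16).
x**3 - 2*x**2 + 2*x + 1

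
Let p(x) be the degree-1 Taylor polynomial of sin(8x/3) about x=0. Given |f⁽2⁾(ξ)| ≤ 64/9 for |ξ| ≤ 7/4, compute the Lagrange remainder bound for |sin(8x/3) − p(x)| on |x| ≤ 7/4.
98/9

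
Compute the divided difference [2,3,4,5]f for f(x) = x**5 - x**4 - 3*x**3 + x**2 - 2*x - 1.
108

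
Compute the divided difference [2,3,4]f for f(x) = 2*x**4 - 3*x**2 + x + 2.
107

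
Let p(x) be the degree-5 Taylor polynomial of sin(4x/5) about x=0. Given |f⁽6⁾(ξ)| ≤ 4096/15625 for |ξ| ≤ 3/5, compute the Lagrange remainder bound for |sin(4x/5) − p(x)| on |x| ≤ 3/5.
20736/1220703125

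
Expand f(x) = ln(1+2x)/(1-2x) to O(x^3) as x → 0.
2*x + 2*x**2 + O(x**3)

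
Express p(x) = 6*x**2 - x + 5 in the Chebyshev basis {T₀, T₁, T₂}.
(8)T₀ - T₁ + (3)T₂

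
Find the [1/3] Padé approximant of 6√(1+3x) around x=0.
(63*x/4 + 6)/(27*x**3/64 - 9*x**2/16 + 9*x/8 + 1)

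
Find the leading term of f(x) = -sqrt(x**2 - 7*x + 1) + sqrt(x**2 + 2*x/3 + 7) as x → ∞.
23/6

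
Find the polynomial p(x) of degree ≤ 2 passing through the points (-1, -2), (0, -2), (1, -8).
-3*x**2 - 3*x - 2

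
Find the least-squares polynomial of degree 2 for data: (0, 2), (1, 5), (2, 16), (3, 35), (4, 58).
58/35 + (17/35)x + (24/7)x²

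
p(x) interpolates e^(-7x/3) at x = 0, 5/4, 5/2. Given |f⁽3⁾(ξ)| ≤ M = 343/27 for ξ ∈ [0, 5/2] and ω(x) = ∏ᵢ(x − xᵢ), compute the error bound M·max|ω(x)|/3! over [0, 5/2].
42875*sqrt(3)/46656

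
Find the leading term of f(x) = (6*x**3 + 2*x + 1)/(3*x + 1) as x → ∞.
2*x**2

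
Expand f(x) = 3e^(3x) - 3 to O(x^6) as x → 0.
9*x + 27*x**2/2 + 27*x**3/2 + 81*x**4/8 + 243*x**5/40 + O(x**6)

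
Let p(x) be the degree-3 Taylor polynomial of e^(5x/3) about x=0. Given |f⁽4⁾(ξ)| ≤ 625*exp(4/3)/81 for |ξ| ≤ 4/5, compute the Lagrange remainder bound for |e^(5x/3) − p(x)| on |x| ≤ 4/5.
32*exp(4/3)/243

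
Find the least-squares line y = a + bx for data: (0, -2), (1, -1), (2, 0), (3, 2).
a = -11/5, b = 13/10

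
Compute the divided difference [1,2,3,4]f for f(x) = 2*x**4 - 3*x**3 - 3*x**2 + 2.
17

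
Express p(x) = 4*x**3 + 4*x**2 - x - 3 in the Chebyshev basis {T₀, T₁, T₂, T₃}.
-T₀ + (2)T₁ + (2)T₂ + T₃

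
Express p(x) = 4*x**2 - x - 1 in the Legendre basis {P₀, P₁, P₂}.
(1/3)P₀ - P₁ + (8/3)P₂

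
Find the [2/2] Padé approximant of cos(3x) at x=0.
(1 - 15*x**2/4)/(3*x**2/4 + 1)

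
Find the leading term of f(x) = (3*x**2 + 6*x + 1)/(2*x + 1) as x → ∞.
3*x/2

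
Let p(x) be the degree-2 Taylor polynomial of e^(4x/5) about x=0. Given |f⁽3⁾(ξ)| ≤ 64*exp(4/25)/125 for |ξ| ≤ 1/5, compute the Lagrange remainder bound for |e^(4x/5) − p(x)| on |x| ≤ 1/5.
32*exp(4/25)/46875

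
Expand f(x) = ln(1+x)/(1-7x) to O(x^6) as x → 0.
x + 13*x**2/2 + 275*x**3/6 + 3847*x**4/12 + 134657*x**5/60 + O(x**6)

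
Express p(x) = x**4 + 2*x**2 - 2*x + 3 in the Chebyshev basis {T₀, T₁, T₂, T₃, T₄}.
(35/8)T₀ + (-2)T₁ + (3/2)T₂ + (1/8)T₄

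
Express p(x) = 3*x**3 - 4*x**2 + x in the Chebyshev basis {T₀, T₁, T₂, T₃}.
(-2)T₀ + (13/4)T₁ + (-2)T₂ + (3/4)T₃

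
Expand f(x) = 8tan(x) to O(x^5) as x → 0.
8*x + 8*x**3/3 + O(x**5)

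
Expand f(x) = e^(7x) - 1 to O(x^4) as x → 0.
7*x + 49*x**2/2 + 343*x**3/6 + O(x**4)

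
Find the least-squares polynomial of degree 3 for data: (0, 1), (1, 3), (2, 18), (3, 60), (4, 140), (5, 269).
47/42 + (-419/252)x + (25/21)x² + (71/36)x³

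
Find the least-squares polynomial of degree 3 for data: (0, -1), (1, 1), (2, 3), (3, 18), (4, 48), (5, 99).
-29/42 + (239/252)x + (-4/3)x² + (37/36)x³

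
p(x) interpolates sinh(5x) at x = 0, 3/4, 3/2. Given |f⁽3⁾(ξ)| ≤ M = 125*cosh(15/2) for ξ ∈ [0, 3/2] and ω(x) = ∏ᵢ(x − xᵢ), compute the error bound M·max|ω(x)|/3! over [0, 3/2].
125*sqrt(3)*cosh(15/2)/64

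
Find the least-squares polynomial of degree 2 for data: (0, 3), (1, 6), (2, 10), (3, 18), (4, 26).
3 + (9/5)x + x²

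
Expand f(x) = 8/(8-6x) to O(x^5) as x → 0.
1 + 3*x/4 + 9*x**2/16 + 27*x**3/64 + 81*x**4/256 + O(x**5)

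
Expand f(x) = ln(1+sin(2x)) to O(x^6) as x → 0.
2*x - 2*x**2 + 4*x**3/3 - 4*x**4/3 + 4*x**5/3 + O(x**6)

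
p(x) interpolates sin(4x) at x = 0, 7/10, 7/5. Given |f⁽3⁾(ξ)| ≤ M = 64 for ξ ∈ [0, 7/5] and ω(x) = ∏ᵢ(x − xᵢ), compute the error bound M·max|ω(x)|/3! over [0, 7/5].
2744*sqrt(3)/3375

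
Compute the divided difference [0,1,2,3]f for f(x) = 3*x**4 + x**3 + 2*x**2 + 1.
19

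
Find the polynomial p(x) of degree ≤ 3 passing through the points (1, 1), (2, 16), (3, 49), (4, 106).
x**3 + 3*x**2 - x - 2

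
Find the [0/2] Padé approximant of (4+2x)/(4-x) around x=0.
1/(3*x**2/8 - 3*x/4 + 1)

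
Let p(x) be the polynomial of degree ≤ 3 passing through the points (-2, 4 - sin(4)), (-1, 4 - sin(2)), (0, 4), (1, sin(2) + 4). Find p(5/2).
-15*sin(2)/8 + 35*sin(4)/16 + 4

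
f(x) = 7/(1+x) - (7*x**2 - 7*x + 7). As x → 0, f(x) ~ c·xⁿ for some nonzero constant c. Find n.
3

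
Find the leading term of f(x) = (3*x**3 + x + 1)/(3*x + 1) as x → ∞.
x**2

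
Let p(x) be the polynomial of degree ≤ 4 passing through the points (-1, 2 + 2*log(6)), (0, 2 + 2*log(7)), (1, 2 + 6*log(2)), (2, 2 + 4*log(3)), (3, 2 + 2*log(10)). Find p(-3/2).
2 + log(8388608*2**(3/16)*3**(19/64)*5**(35/64)*7**(7/16)/2470629)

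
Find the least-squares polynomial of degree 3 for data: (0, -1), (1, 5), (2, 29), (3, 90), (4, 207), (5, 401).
-67/63 + (755/189)x + (-64/63)x² + (88/27)x³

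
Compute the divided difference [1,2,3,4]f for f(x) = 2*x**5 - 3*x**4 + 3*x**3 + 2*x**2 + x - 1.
103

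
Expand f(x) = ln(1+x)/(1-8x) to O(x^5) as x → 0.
x + 15*x**2/2 + 181*x**3/3 + 5789*x**4/12 + O(x**5)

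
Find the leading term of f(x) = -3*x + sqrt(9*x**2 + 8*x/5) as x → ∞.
4/15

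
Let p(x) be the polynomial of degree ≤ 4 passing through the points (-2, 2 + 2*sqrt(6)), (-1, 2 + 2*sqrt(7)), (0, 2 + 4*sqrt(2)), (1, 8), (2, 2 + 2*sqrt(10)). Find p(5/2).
-283/16 - 45*sqrt(7)/16 + 35*sqrt(6)/64 + 315*sqrt(10)/64 + 189*sqrt(2)/16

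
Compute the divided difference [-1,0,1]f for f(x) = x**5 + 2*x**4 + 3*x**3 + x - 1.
2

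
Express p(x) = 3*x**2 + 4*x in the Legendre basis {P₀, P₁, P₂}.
P₀ + (4)P₁ + (2)P₂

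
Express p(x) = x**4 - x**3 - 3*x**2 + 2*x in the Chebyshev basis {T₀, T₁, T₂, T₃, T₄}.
(-9/8)T₀ + (5/4)T₁ - T₂ + (-1/4)T₃ + (1/8)T₄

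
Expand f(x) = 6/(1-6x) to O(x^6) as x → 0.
6 + 36*x + 216*x**2 + 1296*x**3 + 7776*x**4 + 46656*x**5 + O(x**6)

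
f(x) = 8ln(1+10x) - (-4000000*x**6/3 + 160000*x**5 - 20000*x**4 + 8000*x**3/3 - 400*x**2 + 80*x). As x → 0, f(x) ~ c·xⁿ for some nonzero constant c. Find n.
7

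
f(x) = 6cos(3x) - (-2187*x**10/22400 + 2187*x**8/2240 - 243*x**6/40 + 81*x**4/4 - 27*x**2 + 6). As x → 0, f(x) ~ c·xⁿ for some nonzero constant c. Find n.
12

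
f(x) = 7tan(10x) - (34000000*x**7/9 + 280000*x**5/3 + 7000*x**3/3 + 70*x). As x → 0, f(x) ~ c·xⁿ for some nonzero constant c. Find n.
9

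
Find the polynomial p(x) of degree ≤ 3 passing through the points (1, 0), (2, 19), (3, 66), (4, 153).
2*x**3 + 2*x**2 - x - 3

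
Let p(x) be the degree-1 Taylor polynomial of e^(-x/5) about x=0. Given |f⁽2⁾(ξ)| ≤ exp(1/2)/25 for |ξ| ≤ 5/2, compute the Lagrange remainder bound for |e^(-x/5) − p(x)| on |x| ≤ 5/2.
exp(1/2)/8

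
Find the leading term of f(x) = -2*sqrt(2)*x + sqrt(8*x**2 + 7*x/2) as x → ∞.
7*sqrt(2)/16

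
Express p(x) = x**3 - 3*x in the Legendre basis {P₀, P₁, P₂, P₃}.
(-12/5)P₁ + (2/5)P₃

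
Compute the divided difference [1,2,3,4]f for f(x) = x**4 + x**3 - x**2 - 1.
11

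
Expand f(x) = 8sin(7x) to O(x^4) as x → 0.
56*x - 1372*x**3/3 + O(x**4)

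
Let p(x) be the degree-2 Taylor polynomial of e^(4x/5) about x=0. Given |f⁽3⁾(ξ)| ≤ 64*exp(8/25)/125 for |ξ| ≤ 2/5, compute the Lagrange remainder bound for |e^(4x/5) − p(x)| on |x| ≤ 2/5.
256*exp(8/25)/46875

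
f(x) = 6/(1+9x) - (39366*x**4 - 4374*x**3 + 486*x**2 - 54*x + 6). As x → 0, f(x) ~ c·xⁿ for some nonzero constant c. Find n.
5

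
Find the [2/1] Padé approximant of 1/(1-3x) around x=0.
1/(1 - 3*x)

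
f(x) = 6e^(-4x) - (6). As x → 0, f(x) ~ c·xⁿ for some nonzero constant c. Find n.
1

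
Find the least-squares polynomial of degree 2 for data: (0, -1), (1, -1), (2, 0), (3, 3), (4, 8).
-31/35 + (-43/35)x + (6/7)x²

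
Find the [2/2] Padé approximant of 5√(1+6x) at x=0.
(225*x**2/4 + 75*x/2 + 5)/(9*x**2/4 + 9*x/2 + 1)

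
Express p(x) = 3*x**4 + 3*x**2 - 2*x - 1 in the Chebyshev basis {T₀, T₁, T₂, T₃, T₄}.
(13/8)T₀ + (-2)T₁ + (3)T₂ + (3/8)T₄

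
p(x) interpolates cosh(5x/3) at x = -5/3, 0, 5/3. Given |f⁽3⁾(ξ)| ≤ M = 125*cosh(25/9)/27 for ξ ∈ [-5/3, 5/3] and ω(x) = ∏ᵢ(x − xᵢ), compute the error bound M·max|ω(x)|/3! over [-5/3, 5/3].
15625*sqrt(3)*cosh(25/9)/19683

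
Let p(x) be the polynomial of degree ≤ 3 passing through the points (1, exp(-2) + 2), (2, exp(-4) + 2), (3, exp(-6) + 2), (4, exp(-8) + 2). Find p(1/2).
(-35*exp(4) - 5 + 21*exp(2) + 35*exp(6) + 32*exp(8))*exp(-8)/16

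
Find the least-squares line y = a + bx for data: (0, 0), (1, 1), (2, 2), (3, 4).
a = -1/5, b = 13/10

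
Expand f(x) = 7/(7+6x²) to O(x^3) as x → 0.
1 - 6*x**2/7 + O(x**3)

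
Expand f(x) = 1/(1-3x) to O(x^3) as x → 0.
1 + 3*x + 9*x**2 + O(x**3)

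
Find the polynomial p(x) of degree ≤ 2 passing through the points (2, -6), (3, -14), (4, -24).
-x**2 - 3*x + 4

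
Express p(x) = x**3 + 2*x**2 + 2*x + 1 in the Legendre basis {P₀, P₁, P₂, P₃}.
(5/3)P₀ + (13/5)P₁ + (4/3)P₂ + (2/5)P₃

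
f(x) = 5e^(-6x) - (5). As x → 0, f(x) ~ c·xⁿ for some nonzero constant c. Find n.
1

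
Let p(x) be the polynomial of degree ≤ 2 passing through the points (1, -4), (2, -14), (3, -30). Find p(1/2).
-5/4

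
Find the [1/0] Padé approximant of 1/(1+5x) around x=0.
1 - 5*x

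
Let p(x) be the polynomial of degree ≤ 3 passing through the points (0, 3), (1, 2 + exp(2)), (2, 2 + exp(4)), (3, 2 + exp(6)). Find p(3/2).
-exp(6)/16 + 31/16 + 9*exp(2)/16 + 9*exp(4)/16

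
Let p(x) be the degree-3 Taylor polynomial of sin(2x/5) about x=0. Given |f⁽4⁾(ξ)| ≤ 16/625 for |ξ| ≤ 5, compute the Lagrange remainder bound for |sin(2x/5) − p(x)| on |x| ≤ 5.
2/3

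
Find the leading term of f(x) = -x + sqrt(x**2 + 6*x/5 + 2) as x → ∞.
3/5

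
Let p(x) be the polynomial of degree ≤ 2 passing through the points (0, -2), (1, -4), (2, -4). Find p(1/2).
-13/4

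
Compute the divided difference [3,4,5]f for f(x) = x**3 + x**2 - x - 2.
13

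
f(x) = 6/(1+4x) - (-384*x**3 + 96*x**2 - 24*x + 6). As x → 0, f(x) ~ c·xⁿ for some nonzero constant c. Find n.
4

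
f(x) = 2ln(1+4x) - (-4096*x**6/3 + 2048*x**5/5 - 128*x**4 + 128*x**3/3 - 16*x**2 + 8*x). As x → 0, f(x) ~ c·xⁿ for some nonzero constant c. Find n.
7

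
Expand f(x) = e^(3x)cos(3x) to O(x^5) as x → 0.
1 + 3*x - 9*x**3 - 27*x**4/2 + O(x**5)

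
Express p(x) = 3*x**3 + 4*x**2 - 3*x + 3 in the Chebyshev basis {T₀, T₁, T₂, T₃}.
(5)T₀ + (-3/4)T₁ + (2)T₂ + (3/4)T₃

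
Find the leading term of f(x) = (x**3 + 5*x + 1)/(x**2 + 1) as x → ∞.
x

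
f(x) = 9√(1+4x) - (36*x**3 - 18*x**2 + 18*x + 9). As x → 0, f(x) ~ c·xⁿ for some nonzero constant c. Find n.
4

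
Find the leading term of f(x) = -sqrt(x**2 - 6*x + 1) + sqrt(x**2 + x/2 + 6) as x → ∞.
13/4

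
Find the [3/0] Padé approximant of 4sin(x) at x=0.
2*x*(6 - x**2)/3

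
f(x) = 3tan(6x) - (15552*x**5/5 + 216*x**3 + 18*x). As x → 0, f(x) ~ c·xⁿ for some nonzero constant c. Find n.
7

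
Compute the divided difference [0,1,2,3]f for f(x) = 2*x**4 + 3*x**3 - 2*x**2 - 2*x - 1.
15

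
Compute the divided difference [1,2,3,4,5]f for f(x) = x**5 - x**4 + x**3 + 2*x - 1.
14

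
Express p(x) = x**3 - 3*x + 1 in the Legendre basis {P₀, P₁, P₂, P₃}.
P₀ + (-12/5)P₁ + (2/5)P₃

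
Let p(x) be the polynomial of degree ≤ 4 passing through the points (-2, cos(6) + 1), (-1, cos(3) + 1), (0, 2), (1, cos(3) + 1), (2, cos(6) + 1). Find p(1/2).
5*cos(3)/16 - cos(6)/64 + 109/64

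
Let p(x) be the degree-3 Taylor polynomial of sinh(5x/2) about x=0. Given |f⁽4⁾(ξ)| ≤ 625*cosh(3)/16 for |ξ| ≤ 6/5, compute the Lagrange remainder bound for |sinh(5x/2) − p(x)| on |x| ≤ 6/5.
27*cosh(3)/8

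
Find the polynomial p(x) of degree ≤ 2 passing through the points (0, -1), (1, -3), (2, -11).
-3*x**2 + x - 1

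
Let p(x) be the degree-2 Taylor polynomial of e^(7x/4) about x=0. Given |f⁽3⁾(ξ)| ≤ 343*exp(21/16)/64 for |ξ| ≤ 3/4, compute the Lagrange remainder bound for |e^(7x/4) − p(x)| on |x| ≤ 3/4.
3087*exp(21/16)/8192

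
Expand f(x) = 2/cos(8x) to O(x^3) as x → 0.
2 + 64*x**2 + O(x**3)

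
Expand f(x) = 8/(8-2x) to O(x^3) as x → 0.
1 + x/4 + x**2/16 + O(x**3)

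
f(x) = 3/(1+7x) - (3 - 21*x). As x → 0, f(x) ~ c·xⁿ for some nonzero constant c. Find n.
2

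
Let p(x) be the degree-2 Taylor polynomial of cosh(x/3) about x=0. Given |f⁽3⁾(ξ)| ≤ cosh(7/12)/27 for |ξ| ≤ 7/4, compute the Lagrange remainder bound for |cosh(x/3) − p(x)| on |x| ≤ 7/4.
343*cosh(7/12)/10368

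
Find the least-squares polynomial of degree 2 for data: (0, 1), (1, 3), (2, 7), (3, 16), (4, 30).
47/35 + (-83/70)x + (29/14)x²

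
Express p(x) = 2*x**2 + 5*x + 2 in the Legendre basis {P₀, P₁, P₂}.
(8/3)P₀ + (5)P₁ + (4/3)P₂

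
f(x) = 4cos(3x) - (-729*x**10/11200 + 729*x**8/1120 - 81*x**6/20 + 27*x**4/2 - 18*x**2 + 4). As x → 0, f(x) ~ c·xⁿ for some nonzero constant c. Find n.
12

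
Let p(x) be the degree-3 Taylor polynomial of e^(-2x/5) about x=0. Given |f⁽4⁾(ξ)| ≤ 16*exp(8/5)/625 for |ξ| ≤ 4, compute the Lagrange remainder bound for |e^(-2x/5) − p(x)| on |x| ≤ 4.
512*exp(8/5)/1875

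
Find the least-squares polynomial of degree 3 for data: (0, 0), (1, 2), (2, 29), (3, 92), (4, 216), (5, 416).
-5/21 + (-101/63)x + (71/42)x² + (55/18)x³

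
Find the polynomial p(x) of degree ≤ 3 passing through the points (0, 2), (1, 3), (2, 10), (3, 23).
3*x**2 - 2*x + 2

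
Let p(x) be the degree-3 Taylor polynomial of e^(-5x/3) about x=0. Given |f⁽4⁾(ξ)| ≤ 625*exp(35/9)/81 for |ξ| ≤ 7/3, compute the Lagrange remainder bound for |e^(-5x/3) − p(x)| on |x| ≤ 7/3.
1500625*exp(35/9)/157464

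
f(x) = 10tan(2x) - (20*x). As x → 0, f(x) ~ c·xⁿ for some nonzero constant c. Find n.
3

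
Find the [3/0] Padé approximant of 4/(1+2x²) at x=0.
4 - 8*x**2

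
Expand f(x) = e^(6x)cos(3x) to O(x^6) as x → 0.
1 + 6*x + 27*x**2/2 + 9*x**3 - 189*x**4/8 - 1539*x**5/20 + O(x**6)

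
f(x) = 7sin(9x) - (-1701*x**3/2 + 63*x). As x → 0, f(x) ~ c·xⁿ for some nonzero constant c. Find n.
5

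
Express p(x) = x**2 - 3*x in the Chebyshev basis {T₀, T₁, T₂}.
(1/2)T₀ + (-3)T₁ + (1/2)T₂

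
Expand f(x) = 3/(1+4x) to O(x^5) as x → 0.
3 - 12*x + 48*x**2 - 192*x**3 + 768*x**4 + O(x**5)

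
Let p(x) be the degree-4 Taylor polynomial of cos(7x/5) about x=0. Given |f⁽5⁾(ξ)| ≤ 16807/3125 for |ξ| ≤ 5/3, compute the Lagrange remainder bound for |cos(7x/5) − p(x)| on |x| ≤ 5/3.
16807/29160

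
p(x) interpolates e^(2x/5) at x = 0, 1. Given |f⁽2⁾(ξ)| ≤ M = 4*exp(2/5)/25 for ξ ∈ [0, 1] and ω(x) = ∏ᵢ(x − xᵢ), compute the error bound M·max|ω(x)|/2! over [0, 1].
exp(2/5)/50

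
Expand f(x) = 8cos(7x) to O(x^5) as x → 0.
8 - 196*x**2 + 2401*x**4/3 + O(x**5)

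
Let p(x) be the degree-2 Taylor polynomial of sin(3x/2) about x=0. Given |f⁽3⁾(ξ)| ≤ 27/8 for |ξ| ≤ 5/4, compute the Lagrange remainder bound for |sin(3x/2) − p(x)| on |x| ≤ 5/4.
1125/1024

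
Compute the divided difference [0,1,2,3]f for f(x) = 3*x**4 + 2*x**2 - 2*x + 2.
18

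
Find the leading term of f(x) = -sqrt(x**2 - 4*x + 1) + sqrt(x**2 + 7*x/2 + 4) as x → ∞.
15/4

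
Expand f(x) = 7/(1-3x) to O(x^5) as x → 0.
7 + 21*x + 63*x**2 + 189*x**3 + 567*x**4 + O(x**5)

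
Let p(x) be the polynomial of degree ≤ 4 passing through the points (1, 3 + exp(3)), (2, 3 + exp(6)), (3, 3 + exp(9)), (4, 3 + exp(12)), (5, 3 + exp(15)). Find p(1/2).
-45*exp(12)/32 - 105*exp(6)/32 + 3 + 315*exp(3)/128 + 189*exp(9)/64 + 35*exp(15)/128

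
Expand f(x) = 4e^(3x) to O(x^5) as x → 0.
4 + 12*x + 18*x**2 + 18*x**3 + 27*x**4/2 + O(x**5)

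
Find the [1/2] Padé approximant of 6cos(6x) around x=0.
6/(18*x**2 + 1)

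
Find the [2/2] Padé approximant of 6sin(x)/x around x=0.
(6 - 7*x**2/10)/(x**2/20 + 1)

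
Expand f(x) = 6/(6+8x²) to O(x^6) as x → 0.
1 - 4*x**2/3 + 16*x**4/9 + O(x**6)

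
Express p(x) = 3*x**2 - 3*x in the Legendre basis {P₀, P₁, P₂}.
P₀ + (-3)P₁ + (2)P₂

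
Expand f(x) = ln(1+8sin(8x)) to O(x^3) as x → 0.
64*x - 2048*x**2 + O(x**3)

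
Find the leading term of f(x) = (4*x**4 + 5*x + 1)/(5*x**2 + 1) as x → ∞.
4*x**2/5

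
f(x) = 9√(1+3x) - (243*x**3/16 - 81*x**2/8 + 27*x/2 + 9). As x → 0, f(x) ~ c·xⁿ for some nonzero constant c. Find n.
4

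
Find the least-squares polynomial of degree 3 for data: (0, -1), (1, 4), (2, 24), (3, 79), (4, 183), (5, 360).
-68/63 + (103/27)x + (-107/63)x² + (83/27)x³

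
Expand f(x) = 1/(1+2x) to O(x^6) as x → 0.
1 - 2*x + 4*x**2 - 8*x**3 + 16*x**4 - 32*x**5 + O(x**6)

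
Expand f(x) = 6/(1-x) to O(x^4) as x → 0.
6 + 6*x + 6*x**2 + 6*x**3 + O(x**4)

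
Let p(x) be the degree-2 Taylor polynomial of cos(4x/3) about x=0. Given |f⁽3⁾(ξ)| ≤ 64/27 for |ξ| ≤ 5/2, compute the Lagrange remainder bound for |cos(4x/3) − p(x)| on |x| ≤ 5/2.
500/81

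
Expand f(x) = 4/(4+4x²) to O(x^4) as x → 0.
1 - x**2 + O(x**4)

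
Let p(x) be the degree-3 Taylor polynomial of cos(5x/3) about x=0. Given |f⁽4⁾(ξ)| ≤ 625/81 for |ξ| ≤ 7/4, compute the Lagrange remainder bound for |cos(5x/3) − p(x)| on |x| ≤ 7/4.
1500625/497664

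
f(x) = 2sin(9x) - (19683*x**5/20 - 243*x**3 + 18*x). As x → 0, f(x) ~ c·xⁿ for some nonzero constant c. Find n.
7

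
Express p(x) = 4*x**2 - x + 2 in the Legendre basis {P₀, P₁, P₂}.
(10/3)P₀ - P₁ + (8/3)P₂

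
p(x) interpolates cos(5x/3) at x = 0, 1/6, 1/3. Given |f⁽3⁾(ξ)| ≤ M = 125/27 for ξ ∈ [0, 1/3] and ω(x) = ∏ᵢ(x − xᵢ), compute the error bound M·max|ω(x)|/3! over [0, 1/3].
125*sqrt(3)/157464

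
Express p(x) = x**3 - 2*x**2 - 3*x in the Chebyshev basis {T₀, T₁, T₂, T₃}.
-T₀ + (-9/4)T₁ - T₂ + (1/4)T₃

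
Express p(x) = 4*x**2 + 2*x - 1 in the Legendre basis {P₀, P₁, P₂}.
(1/3)P₀ + (2)P₁ + (8/3)P₂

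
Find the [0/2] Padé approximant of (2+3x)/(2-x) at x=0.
1/(3*x**2 - 2*x + 1)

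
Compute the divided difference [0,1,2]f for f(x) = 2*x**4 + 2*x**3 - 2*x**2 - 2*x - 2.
18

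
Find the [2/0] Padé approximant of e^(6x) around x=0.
18*x**2 + 6*x + 1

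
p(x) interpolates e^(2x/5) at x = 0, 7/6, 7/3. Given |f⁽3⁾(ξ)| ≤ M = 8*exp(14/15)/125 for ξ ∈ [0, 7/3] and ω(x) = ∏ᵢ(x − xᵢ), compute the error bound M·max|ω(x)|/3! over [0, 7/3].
343*sqrt(3)*exp(14/15)/91125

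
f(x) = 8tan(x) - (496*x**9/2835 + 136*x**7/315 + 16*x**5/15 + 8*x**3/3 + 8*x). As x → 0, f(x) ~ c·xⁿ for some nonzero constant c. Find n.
11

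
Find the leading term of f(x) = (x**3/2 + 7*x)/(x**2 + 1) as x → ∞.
x/2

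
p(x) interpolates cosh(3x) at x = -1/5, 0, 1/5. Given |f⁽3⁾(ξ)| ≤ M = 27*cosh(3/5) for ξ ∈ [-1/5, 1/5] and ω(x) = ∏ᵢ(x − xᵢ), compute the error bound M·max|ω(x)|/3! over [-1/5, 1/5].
sqrt(3)*cosh(3/5)/125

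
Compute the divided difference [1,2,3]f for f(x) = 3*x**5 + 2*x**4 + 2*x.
320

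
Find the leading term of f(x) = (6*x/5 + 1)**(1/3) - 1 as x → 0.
2*x/5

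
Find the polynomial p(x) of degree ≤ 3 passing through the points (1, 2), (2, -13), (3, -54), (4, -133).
-2*x**3 - x**2 + 2*x + 3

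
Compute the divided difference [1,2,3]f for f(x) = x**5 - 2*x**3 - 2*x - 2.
78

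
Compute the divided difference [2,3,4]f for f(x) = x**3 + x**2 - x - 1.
10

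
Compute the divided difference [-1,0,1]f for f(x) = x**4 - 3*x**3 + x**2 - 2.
2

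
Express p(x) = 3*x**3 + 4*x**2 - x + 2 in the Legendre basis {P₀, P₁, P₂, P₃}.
(10/3)P₀ + (4/5)P₁ + (8/3)P₂ + (6/5)P₃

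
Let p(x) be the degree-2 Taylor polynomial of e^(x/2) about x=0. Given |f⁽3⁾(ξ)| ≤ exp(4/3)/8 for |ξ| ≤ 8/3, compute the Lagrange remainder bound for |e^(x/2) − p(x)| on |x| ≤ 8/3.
32*exp(4/3)/81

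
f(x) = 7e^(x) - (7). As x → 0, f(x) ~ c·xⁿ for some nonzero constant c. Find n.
1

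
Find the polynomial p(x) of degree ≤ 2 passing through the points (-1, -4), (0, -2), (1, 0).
2*x - 2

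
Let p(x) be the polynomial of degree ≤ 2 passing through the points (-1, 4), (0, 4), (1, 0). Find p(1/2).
5/2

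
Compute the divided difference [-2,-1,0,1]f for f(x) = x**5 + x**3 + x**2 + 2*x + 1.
6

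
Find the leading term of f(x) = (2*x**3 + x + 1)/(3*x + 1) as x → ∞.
2*x**2/3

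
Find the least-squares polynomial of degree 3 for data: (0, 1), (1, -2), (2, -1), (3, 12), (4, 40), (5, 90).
15/14 + (-341/84)x + (-3/14)x² + (11/12)x³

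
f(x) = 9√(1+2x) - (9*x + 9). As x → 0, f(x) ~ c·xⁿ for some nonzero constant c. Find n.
2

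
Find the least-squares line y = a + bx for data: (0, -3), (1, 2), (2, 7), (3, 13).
a = -16/5, b = 53/10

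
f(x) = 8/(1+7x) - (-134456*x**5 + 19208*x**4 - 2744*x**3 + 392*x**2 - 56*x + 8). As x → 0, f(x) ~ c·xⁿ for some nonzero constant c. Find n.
6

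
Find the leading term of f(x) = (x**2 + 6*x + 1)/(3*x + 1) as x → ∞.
x/3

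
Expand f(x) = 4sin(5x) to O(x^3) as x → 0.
20*x + O(x**3)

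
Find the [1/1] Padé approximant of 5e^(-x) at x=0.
(5 - 5*x/2)/(x/2 + 1)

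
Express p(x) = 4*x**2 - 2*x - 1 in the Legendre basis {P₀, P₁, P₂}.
(1/3)P₀ + (-2)P₁ + (8/3)P₂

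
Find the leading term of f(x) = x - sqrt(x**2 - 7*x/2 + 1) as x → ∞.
7/4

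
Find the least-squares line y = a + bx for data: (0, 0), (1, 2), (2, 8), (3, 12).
a = -4/5, b = 21/5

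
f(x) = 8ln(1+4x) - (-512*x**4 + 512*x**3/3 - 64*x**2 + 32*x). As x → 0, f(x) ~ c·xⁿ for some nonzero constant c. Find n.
5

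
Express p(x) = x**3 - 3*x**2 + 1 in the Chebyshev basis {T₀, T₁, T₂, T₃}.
(-1/2)T₀ + (3/4)T₁ + (-3/2)T₂ + (1/4)T₃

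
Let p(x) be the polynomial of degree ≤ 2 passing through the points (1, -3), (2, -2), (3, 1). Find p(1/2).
-11/4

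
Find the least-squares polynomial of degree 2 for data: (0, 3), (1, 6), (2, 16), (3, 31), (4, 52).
20/7 + (41/70)x + (41/14)x²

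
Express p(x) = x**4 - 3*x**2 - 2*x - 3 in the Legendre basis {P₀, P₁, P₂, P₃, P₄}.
(-19/5)P₀ + (-2)P₁ + (-10/7)P₂ + (8/35)P₄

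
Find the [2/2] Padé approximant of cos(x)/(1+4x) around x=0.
(-187*x**2/372 + 2*x/93 + 1)/(x**2/12 + 374*x/93 + 1)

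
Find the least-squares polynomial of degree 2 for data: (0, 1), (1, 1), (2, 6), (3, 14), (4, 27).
33/35 + (-25/14)x + (29/14)x²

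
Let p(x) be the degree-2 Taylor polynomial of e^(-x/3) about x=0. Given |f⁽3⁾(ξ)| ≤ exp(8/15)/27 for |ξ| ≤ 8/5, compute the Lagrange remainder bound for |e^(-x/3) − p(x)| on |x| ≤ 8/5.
256*exp(8/15)/10125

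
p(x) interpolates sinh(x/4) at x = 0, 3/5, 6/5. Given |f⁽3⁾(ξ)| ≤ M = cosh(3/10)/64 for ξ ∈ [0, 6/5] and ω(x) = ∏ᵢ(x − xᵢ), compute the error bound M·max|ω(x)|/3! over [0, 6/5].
sqrt(3)*cosh(3/10)/8000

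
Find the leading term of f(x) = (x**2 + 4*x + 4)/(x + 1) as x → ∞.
x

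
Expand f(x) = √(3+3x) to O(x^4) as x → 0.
sqrt(3) + sqrt(3)*x/2 - sqrt(3)*x**2/8 + sqrt(3)*x**3/16 + O(x**4)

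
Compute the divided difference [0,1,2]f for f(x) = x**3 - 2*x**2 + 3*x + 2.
1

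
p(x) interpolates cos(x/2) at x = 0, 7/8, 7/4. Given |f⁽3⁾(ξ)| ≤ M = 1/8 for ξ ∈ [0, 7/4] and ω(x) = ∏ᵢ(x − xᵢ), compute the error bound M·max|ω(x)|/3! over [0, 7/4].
343*sqrt(3)/110592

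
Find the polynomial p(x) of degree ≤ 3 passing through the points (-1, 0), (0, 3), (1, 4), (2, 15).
2*x**3 - x**2 + 3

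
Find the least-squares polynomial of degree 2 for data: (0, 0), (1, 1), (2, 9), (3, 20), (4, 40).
2/35 + (-127/70)x + (41/14)x²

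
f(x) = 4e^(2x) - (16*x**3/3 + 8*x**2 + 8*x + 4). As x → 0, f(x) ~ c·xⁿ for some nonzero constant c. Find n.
4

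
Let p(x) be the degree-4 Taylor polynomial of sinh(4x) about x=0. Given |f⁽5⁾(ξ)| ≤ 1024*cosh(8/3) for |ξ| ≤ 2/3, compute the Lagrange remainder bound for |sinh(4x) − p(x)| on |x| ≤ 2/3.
4096*cosh(8/3)/3645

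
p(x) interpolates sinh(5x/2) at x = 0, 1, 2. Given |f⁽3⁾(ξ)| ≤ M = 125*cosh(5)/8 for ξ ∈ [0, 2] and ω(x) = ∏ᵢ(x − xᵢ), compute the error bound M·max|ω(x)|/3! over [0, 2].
125*sqrt(3)*cosh(5)/216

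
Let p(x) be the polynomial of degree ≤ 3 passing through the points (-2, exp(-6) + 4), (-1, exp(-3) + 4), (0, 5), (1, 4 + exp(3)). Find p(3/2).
(-5 + 21*exp(3) + (29 + 35*exp(3))*exp(6))*exp(-6)/16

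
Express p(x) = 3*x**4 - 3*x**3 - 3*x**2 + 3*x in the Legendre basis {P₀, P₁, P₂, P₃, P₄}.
(-2/5)P₀ + (6/5)P₁ + (-2/7)P₂ + (-6/5)P₃ + (24/35)P₄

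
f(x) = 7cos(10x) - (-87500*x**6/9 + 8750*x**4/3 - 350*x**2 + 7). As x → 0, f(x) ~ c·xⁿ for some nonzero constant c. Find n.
8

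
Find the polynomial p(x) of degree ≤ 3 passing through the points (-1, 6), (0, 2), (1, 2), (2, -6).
-2*x**3 + 2*x**2 + 2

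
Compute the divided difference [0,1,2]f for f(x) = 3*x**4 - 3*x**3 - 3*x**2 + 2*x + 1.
9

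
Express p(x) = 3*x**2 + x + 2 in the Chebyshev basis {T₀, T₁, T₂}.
(7/2)T₀ + T₁ + (3/2)T₂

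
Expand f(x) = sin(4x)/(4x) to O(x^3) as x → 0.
1 - 8*x**2/3 + O(x**3)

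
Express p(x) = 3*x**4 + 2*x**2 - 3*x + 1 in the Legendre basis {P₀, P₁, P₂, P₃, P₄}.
(34/15)P₀ + (-3)P₁ + (64/21)P₂ + (24/35)P₄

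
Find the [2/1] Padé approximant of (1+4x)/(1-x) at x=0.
(4*x + 1)/(1 - x)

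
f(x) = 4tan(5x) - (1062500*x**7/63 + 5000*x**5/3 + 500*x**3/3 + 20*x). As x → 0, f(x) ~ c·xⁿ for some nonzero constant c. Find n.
9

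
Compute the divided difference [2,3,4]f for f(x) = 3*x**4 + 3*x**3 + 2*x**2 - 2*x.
194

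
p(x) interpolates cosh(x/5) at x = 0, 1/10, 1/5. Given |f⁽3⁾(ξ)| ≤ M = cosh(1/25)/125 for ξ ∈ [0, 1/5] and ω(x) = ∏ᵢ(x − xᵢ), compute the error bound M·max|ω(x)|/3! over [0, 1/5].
sqrt(3)*cosh(1/25)/3375000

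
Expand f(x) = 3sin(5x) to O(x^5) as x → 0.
15*x - 125*x**3/2 + O(x**5)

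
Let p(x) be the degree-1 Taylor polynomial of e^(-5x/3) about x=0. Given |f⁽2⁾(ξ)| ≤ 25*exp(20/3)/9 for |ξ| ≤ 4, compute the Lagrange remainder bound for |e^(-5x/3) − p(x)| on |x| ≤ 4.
200*exp(20/3)/9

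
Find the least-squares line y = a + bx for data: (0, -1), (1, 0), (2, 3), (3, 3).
a = -1, b = 3/2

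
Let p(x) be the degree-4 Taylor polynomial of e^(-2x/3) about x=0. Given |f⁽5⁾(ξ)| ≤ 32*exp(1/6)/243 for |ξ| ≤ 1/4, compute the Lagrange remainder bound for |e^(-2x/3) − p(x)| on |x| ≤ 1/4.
exp(1/6)/933120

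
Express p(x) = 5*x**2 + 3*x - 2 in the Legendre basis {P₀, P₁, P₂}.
(-1/3)P₀ + (3)P₁ + (10/3)P₂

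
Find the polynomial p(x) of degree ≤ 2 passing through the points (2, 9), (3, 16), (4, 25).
x**2 + 2*x + 1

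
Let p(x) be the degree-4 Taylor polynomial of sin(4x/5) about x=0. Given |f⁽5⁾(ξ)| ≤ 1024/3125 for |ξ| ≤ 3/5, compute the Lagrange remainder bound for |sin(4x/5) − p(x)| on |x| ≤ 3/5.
10368/48828125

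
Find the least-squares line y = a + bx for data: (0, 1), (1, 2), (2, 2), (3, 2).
a = 13/10, b = 3/10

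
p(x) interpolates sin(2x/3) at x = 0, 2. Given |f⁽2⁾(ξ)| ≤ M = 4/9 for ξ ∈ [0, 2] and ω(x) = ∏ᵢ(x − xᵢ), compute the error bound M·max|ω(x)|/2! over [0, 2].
2/9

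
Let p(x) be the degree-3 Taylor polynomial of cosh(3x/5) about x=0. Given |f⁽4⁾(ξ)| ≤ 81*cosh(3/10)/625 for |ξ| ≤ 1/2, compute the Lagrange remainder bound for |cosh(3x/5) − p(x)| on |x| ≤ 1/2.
27*cosh(3/10)/80000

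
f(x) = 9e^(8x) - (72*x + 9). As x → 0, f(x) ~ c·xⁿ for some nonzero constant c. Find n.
2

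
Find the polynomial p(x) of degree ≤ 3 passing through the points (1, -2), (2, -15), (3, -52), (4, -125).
-2*x**3 + x - 1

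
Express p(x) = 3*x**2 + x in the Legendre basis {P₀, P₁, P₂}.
P₀ + P₁ + (2)P₂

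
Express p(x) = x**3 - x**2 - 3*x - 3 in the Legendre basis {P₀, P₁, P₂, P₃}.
(-10/3)P₀ + (-12/5)P₁ + (-2/3)P₂ + (2/5)P₃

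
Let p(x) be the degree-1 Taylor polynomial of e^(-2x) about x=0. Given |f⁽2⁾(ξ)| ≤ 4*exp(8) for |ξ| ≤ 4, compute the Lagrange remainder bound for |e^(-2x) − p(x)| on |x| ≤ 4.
32*exp(8)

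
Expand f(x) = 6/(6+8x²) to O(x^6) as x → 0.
1 - 4*x**2/3 + 16*x**4/9 + O(x**6)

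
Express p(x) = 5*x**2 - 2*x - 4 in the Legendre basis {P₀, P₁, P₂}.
(-7/3)P₀ + (-2)P₁ + (10/3)P₂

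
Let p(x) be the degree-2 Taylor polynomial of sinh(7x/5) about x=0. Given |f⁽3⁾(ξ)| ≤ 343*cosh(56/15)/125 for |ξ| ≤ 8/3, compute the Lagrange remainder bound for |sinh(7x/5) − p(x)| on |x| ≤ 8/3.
87808*cosh(56/15)/10125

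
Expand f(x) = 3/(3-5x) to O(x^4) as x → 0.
1 + 5*x/3 + 25*x**2/9 + 125*x**3/27 + O(x**4)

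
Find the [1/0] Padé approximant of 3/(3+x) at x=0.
1 - x/3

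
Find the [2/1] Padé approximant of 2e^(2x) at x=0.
(4*x**2/3 + 8*x/3 + 2)/(1 - 2*x/3)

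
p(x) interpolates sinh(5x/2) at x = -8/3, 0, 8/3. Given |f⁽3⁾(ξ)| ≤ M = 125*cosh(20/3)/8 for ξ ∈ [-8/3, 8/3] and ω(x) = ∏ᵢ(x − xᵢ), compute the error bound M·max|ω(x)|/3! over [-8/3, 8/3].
8000*sqrt(3)*cosh(20/3)/729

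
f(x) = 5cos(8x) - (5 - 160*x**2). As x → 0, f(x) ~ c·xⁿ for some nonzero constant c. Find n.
4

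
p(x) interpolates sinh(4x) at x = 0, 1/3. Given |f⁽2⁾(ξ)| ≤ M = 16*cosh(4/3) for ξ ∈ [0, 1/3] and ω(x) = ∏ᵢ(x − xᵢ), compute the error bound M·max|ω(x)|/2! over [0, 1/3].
2*cosh(4/3)/9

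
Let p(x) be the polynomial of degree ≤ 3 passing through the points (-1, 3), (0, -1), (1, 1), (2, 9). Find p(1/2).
-3/4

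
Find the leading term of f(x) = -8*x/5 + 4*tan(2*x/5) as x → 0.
32*x**3/375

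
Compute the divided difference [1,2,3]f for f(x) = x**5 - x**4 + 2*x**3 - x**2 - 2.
76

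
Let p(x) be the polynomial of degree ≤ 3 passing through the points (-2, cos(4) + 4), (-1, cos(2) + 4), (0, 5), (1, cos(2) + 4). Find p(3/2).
7*cos(2)/2 - 5*cos(4)/16 + 29/16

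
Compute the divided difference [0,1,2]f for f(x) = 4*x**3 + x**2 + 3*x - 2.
13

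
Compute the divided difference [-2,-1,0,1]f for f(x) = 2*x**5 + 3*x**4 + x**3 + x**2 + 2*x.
5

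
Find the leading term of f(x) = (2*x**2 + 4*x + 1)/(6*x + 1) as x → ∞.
x/3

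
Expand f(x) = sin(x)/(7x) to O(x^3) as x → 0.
1/7 - x**2/42 + O(x**3)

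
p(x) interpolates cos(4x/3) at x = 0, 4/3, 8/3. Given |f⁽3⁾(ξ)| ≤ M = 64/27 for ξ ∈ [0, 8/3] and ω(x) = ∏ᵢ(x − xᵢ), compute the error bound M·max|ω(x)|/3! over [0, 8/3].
4096*sqrt(3)/19683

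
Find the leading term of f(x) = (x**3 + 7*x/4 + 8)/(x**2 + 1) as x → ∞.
x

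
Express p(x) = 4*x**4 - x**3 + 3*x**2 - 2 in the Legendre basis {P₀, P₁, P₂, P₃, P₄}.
(-1/5)P₀ + (-3/5)P₁ + (30/7)P₂ + (-2/5)P₃ + (32/35)P₄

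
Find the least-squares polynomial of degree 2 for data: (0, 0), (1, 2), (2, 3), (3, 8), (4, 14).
11/35 + (-1/35)x + (6/7)x²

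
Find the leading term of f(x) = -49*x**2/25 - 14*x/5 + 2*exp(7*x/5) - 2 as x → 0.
343*x**3/375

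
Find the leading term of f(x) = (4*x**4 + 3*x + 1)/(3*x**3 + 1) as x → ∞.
4*x/3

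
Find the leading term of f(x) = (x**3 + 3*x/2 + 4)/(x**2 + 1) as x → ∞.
x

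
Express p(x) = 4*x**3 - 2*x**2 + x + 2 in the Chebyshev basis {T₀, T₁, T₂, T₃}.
T₀ + (4)T₁ - T₂ + T₃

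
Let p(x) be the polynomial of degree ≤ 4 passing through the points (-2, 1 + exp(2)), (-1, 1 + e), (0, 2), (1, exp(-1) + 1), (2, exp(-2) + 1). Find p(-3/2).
(-5 + 28*e + (58 + 35*exp(2) + 140*e)*exp(2))*exp(-2)/128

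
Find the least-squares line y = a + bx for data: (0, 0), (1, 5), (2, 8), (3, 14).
a = 0, b = 9/2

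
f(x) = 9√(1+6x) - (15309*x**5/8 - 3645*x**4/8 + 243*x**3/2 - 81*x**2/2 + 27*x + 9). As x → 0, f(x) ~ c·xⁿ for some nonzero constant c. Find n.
6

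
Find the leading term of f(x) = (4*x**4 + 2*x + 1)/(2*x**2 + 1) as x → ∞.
2*x**2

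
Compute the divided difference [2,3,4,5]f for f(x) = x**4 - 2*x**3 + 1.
12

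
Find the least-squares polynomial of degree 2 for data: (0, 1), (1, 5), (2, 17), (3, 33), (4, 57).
31/35 + (10/7)x + (22/7)x²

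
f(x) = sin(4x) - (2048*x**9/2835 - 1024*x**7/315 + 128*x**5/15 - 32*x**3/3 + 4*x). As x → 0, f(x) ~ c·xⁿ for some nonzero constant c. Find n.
11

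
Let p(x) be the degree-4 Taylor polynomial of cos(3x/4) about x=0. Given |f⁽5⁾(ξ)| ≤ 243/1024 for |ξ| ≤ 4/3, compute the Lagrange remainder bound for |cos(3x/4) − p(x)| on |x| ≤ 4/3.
1/120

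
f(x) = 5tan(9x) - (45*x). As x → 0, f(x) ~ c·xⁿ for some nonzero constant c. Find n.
3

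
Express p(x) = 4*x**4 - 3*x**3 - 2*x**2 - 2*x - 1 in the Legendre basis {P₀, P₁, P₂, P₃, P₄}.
(-13/15)P₀ + (-19/5)P₁ + (20/21)P₂ + (-6/5)P₃ + (32/35)P₄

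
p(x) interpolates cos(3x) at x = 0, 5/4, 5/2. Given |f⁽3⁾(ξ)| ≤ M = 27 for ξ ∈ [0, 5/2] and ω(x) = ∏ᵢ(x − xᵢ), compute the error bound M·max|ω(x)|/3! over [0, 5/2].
125*sqrt(3)/64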